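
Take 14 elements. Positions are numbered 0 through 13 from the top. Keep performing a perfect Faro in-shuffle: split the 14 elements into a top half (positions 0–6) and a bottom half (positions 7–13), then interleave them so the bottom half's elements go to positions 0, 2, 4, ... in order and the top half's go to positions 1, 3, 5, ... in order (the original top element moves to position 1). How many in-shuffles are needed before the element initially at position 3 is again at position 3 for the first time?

4

Follow position 3 under repeated in-shuffles:
3 → 7 → 0 → 1 → 3
It first returns after 4 in-shuffles.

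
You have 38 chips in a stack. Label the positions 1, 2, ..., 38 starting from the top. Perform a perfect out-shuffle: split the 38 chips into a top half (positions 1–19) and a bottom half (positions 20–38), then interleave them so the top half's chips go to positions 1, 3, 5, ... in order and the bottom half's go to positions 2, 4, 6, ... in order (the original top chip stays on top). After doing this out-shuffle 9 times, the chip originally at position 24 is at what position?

Track the chip's position through each out-shuffle:
24 → 10 → 19 → 37 → 36 → 34 → 30 → 22 → 6 → 11

11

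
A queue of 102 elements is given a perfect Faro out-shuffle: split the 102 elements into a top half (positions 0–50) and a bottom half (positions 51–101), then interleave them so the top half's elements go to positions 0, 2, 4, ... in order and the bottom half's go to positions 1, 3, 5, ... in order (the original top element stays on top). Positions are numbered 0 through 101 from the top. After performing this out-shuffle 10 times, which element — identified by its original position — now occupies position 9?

80

Work backwards from position 9, undoing one out-shuffle at a time:
9 ← 55 ← 78 ← 39 ← 70 ← 35 ← 68 ← 34 ← 17 ← 59 ← 80
So the element now at position 9 started at position 80.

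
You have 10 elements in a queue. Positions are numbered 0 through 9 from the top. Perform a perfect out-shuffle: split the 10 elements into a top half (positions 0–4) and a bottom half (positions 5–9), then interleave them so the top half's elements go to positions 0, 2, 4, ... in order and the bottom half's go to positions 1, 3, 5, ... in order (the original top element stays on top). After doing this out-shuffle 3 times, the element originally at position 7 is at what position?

Track the element's position through each out-shuffle:
7 → 5 → 1 → 2

2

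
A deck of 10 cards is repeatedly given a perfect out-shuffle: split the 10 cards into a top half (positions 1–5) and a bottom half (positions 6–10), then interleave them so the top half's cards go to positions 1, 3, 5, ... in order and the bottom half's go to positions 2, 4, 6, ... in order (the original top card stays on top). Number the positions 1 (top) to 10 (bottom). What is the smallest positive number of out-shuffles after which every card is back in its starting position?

The out-shuffle permutes the 10 positions with cycle lengths [1, 1, 2, 6].
Every card is home exactly when every cycle has completed a whole number of laps, i.e. after lcm(1, 2, 6) = 6 out-shuffles.

6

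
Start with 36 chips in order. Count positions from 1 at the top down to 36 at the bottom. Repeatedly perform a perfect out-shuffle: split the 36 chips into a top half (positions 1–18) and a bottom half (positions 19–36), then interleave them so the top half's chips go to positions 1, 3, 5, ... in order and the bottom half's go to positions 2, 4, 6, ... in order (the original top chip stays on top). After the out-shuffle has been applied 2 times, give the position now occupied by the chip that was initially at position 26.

31

Track the chip's position through each out-shuffle:
26 → 16 → 31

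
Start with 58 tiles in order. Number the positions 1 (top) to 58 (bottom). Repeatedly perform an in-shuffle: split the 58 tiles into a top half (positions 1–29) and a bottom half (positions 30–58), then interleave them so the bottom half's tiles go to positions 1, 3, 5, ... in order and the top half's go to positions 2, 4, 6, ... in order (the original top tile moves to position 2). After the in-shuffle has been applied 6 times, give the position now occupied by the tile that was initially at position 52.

24

Track the tile's position through each in-shuffle:
52 → 45 → 31 → 3 → 6 → 12 → 24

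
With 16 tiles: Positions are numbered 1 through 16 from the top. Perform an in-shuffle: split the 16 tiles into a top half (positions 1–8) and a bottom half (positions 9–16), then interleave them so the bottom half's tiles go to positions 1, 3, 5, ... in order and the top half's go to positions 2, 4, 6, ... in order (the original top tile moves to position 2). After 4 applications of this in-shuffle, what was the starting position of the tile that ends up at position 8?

Work backwards from position 8, undoing one in-shuffle at a time:
8 ← 4 ← 2 ← 1 ← 9
So the tile now at position 8 started at position 9.

9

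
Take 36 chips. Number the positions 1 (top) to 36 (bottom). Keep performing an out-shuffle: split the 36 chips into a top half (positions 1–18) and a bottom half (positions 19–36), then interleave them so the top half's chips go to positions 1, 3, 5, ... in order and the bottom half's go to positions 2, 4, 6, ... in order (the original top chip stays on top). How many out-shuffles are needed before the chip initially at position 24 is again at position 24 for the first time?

Follow position 24 under repeated out-shuffles:
24 → 12 → 23 → 10 → 19 → 2 → 3 → 5 → 9 → 17 → 33 → 30 → 24
It first returns after 12 out-shuffles.

12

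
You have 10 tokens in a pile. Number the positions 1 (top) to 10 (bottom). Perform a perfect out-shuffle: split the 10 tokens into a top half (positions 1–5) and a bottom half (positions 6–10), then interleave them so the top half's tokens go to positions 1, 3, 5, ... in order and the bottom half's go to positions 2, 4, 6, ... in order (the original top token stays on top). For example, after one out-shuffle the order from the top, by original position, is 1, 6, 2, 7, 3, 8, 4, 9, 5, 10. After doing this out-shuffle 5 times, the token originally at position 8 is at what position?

9

Track the token's position through each out-shuffle:
8 → 6 → 2 → 3 → 5 → 9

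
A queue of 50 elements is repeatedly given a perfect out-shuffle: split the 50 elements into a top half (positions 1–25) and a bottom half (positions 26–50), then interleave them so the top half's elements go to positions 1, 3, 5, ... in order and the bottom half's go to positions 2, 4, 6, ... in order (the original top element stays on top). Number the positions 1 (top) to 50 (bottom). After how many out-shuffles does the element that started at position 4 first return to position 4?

21

Follow position 4 under repeated out-shuffles:
4 → 7 → 13 → 25 → 49 → 48 → 46 → 42 → ... → 4 (length 21)
It first returns after 21 out-shuffles.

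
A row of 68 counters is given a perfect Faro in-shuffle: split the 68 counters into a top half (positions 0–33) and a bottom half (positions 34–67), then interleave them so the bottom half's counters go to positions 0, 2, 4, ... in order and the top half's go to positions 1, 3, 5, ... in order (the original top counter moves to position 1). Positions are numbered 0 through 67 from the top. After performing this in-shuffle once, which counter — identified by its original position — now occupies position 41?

Work backwards from position 41, undoing one in-shuffle at a time:
41 ← 20
So the counter now at position 41 started at position 20.

20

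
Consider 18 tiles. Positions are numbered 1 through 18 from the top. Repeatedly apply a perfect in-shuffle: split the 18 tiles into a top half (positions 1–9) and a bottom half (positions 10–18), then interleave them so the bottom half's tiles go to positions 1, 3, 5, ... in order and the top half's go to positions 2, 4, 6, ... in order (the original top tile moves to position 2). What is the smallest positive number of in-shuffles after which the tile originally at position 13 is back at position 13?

18

Follow position 13 under repeated in-shuffles:
13 → 7 → 14 → 9 → 18 → 17 → 15 → 11 → 3 → 6 → 12 → 5 → 10 → 1 → 2 → 4 → 8 → 16 → 13
It first returns after 18 in-shuffles.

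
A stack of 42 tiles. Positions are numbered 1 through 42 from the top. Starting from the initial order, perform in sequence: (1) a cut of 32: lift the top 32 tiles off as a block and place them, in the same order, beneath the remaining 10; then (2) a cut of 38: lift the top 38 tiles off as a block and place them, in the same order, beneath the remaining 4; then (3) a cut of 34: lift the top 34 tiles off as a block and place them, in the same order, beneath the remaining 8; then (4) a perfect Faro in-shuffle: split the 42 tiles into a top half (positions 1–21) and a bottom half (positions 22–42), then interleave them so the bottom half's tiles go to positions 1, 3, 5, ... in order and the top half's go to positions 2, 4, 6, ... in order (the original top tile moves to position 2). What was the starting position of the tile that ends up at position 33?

Undo the operations in reverse order, starting from position 33:
  undo op 4 (in-shuffle, from bottom half): 33 ← 38
  undo op 3 (cut 34): 38 ← 30
  undo op 2 (cut 38): 30 ← 26
  undo op 1 (cut 32): 26 ← 16
So the tile at position 33 came from original position 16.

16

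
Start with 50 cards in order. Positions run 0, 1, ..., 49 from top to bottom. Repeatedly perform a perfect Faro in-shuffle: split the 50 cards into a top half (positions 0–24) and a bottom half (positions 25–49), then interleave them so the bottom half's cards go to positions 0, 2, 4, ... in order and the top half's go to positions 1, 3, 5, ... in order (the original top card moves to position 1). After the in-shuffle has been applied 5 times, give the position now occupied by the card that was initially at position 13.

39

Track the card's position through each in-shuffle:
13 → 27 → 4 → 9 → 19 → 39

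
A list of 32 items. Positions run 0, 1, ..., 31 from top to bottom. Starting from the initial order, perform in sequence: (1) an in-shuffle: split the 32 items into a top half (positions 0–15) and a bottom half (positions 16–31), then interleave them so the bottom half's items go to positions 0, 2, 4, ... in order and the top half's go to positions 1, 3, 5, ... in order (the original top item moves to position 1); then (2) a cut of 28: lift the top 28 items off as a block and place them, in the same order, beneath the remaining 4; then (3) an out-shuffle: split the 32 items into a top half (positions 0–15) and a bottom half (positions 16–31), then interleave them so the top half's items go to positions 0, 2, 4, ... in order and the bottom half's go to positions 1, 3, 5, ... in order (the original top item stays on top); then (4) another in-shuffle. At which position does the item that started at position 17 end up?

Track the item from position 17 forward through each operation:
  after op 1 (in-shuffle): 17 → 2
  after op 2 (cut 28): 2 → 6
  after op 3 (out-shuffle): 6 → 12
  after op 4 (in-shuffle): 12 → 25

25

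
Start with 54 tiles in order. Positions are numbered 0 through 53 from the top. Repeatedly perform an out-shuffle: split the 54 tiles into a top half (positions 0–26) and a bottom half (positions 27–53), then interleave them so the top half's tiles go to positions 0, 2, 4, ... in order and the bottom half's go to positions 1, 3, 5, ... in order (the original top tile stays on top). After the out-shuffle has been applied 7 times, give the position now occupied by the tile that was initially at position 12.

Track the tile's position through each out-shuffle:
12 → 24 → 48 → 43 → 33 → 13 → 26 → 52

52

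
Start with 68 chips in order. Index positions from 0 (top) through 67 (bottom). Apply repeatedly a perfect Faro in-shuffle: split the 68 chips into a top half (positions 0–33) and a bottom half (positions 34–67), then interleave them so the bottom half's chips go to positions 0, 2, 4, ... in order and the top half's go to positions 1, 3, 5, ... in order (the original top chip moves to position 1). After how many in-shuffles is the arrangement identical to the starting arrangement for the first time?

The in-shuffle permutes the 68 positions with cycle lengths [2, 11, 11, 22, 22].
Every chip is home exactly when every cycle has completed a whole number of laps, i.e. after lcm(2, 11, 22) = 22 in-shuffles.

22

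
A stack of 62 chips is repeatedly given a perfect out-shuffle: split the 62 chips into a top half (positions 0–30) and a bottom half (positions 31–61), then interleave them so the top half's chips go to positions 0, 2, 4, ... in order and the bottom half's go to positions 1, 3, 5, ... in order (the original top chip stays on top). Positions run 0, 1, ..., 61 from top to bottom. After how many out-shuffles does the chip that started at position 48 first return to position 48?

Follow position 48 under repeated out-shuffles:
48 → 35 → 9 → 18 → 36 → 11 → 22 → 44 → ... → 48 (length 60)
It first returns after 60 out-shuffles.

60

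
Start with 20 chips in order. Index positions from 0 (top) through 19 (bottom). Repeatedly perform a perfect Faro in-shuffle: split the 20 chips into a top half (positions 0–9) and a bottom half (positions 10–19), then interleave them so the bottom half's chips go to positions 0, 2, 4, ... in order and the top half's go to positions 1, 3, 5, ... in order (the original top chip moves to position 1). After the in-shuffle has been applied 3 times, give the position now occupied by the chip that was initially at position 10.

Track the chip's position through each in-shuffle:
10 → 0 → 1 → 3

3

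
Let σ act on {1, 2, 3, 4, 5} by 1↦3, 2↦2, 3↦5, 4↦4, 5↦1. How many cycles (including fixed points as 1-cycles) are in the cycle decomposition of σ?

Cycle decomposition: (1 3 5) (2) (4).
3 cycles.

3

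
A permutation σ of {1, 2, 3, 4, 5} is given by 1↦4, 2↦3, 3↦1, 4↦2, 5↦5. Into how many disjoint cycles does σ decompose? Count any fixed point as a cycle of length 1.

Cycle decomposition: (1 4 2 3) (5).
2 cycles.

2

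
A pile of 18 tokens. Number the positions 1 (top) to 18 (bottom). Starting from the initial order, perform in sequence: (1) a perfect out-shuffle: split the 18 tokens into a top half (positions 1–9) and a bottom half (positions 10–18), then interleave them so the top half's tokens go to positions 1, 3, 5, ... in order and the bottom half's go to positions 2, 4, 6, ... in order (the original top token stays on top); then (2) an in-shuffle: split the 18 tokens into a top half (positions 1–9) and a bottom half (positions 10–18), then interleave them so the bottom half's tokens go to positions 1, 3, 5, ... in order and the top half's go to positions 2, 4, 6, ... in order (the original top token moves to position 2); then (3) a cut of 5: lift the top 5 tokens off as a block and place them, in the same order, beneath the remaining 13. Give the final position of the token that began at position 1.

Track the token from position 1 forward through each operation:
  after op 1 (out-shuffle): 1 → 1
  after op 2 (in-shuffle): 1 → 2
  after op 3 (cut 5): 2 → 15

15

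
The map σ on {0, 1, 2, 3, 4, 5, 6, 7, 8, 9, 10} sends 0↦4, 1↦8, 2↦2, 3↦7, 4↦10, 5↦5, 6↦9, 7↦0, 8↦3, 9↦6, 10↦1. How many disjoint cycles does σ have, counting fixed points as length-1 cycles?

Cycle decomposition: (0 4 10 1 8 3 7) (2) (5) (6 9).
4 cycles.

4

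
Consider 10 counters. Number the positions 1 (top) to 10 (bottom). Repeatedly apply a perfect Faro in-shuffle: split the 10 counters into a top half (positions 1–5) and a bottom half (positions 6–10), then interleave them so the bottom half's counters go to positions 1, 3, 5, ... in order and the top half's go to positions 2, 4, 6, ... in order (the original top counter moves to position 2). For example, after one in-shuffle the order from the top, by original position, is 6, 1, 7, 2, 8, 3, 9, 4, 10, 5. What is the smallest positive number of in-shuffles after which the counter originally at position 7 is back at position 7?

10

Follow position 7 under repeated in-shuffles:
7 → 3 → 6 → 1 → 2 → 4 → 8 → 5 → 10 → 9 → 7
It first returns after 10 in-shuffles.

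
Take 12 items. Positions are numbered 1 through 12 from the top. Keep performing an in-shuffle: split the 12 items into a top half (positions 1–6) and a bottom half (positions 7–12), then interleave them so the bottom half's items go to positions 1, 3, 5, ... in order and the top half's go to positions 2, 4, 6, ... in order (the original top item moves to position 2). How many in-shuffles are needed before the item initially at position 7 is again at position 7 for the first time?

12

Follow position 7 under repeated in-shuffles:
7 → 1 → 2 → 4 → 8 → 3 → 6 → 12 → 11 → 9 → 5 → 10 → 7
It first returns after 12 in-shuffles.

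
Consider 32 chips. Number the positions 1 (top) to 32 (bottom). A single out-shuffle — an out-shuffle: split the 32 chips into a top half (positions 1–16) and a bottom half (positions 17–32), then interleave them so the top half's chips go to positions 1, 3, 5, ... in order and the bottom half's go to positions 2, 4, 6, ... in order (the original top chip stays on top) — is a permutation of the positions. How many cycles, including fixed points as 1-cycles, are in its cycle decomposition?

Trace each unvisited position around until it returns:
(1) (2 3 5 9 17) (4 7 13 25 18) (6 11 21 10 19) (8 15 29 26 20) (12 23 14 27 22) (16 31 30 28 24) (32)
8 cycles in total.

8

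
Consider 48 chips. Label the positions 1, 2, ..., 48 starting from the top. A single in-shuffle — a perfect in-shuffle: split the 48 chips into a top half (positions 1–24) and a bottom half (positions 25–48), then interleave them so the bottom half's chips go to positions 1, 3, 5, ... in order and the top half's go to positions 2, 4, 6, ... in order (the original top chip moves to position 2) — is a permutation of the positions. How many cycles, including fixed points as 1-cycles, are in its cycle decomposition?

4

Trace each unvisited position around until it returns:
(1 2 4 8 16 32 ... len 21) (3 6 12 24 48 47 ... len 21) (7 14 28) (21 42 35)
4 cycles in total.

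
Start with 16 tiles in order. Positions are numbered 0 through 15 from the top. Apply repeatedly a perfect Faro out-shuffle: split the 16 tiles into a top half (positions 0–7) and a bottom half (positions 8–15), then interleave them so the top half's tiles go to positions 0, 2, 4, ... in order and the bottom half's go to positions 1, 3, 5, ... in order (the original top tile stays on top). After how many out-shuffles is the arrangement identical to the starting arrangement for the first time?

The out-shuffle permutes the 16 positions with cycle lengths [1, 1, 2, 4, 4, 4].
Every tile is home exactly when every cycle has completed a whole number of laps, i.e. after lcm(1, 2, 4) = 4 out-shuffles.

4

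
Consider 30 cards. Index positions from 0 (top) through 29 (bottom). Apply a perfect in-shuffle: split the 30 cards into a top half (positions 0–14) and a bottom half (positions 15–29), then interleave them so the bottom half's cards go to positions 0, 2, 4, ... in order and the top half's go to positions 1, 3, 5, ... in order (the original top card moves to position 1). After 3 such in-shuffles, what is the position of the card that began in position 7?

1

Track the card's position through each in-shuffle:
7 → 15 → 0 → 1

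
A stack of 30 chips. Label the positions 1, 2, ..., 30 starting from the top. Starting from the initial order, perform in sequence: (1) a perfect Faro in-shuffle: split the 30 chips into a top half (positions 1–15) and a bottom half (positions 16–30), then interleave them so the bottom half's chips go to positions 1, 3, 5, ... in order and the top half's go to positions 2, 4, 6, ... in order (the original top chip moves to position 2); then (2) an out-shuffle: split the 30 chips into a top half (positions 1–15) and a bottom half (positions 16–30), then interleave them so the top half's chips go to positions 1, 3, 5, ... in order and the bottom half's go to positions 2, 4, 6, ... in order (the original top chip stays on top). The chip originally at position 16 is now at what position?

1

Track the chip from position 16 forward through each operation:
  after op 1 (in-shuffle): 16 → 1
  after op 2 (out-shuffle): 1 → 1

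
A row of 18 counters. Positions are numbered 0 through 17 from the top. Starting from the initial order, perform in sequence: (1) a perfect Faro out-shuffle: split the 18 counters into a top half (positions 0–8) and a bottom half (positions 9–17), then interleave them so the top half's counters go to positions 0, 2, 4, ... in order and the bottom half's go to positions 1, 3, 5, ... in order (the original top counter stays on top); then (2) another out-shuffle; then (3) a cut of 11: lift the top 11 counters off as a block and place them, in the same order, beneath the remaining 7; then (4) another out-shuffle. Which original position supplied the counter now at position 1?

Undo the operations in reverse order, starting from position 1:
  undo op 4 (out-shuffle, from bottom half): 1 ← 9
  undo op 3 (cut 11): 9 ← 2
  undo op 2 (out-shuffle, from top half): 2 ← 1
  undo op 1 (out-shuffle, from bottom half): 1 ← 9
So the counter at position 1 came from original position 9.

9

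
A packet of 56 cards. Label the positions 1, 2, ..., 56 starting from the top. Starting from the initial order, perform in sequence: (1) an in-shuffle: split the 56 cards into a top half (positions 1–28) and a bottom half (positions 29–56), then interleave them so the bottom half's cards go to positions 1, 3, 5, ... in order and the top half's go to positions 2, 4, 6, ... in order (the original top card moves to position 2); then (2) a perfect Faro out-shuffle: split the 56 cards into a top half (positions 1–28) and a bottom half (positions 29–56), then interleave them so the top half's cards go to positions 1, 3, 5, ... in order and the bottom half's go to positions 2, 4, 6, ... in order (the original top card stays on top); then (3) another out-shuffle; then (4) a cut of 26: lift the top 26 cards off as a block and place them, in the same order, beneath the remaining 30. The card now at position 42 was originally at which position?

51

Undo the operations in reverse order, starting from position 42:
  undo op 4 (cut 26): 42 ← 12
  undo op 3 (out-shuffle, from bottom half): 12 ← 34
  undo op 2 (out-shuffle, from bottom half): 34 ← 45
  undo op 1 (in-shuffle, from bottom half): 45 ← 51
So the card at position 42 came from original position 51.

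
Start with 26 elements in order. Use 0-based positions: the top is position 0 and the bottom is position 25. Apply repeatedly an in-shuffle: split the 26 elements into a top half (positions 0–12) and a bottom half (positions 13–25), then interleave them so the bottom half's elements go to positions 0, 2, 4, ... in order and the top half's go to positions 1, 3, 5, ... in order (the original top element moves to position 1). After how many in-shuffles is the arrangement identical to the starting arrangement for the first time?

The in-shuffle permutes the 26 positions with cycle lengths [2, 6, 18].
Every element is home exactly when every cycle has completed a whole number of laps, i.e. after lcm(2, 6, 18) = 18 in-shuffles.

18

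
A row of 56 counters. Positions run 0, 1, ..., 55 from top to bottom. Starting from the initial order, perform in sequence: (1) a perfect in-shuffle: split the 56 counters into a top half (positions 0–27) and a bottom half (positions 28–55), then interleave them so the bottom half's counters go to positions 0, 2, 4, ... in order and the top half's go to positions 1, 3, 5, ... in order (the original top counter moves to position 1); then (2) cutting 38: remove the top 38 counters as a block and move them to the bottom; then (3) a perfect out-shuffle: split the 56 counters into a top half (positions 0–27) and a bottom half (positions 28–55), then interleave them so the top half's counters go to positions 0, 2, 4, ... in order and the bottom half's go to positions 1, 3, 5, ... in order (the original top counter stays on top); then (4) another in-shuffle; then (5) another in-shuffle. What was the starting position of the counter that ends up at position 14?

Undo the operations in reverse order, starting from position 14:
  undo op 5 (in-shuffle, from bottom half): 14 ← 35
  undo op 4 (in-shuffle, from top half): 35 ← 17
  undo op 3 (out-shuffle, from bottom half): 17 ← 36
  undo op 2 (cut 38): 36 ← 18
  undo op 1 (in-shuffle, from bottom half): 18 ← 37
So the counter at position 14 came from original position 37.

37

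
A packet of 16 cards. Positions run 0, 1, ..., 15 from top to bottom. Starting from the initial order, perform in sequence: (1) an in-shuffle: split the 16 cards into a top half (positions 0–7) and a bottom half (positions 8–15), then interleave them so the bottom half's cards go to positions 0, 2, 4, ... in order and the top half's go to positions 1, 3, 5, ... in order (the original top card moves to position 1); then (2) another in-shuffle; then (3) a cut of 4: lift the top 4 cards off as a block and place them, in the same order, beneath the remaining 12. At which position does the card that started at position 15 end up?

Track the card from position 15 forward through each operation:
  after op 1 (in-shuffle): 15 → 14
  after op 2 (in-shuffle): 14 → 12
  after op 3 (cut 4): 12 → 8

8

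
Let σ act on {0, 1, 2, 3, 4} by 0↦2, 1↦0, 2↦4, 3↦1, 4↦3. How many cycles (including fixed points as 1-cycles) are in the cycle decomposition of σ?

1

Cycle decomposition: (0 2 4 3 1).
1 cycle.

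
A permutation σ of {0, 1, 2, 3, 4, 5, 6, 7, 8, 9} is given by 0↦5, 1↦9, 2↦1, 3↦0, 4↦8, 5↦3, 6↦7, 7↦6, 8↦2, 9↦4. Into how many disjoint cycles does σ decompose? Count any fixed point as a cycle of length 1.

3

Cycle decomposition: (0 5 3) (1 9 4 8 2) (6 7).
3 cycles.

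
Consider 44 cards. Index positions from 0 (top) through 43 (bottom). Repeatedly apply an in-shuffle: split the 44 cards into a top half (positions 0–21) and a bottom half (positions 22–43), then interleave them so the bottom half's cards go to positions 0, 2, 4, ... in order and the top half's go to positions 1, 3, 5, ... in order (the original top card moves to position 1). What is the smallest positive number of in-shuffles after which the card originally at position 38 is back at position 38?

4

Follow position 38 under repeated in-shuffles:
38 → 32 → 20 → 41 → 38
It first returns after 4 in-shuffles.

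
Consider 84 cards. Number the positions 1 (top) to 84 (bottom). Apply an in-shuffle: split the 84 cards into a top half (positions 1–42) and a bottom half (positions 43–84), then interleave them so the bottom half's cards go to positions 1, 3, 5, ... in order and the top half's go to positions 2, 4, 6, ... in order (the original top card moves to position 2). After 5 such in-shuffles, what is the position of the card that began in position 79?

63

Track the card's position through each in-shuffle:
79 → 73 → 61 → 37 → 74 → 63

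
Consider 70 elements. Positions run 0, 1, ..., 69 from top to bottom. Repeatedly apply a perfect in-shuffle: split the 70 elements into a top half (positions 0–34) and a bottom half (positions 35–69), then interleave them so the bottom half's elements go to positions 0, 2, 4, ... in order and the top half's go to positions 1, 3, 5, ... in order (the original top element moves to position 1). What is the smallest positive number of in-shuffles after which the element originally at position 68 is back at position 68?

Follow position 68 under repeated in-shuffles:
68 → 66 → 62 → 54 → 38 → 6 → 13 → 27 → ... → 68 (length 35)
It first returns after 35 in-shuffles.

35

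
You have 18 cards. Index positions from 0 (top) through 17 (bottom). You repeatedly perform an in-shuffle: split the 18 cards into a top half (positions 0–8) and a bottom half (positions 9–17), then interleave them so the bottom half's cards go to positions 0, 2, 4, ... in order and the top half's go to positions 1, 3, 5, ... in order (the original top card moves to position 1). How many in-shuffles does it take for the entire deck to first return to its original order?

The in-shuffle permutes the 18 positions with cycle lengths [18].
Every card is home exactly when every cycle has completed a whole number of laps, i.e. after lcm(18) = 18 in-shuffles.

18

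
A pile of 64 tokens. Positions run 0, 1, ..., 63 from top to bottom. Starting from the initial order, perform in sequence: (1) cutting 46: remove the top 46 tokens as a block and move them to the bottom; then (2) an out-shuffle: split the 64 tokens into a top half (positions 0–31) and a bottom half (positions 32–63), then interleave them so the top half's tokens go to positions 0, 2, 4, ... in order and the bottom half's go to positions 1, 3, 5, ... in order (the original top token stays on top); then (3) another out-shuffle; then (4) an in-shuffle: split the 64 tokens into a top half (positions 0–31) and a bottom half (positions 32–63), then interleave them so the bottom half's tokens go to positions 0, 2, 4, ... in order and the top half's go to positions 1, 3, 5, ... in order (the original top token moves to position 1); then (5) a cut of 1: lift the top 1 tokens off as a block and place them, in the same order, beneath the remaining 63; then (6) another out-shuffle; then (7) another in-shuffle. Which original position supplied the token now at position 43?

Undo the operations in reverse order, starting from position 43:
  undo op 7 (in-shuffle, from top half): 43 ← 21
  undo op 6 (out-shuffle, from bottom half): 21 ← 42
  undo op 5 (cut 1): 42 ← 43
  undo op 4 (in-shuffle, from top half): 43 ← 21
  undo op 3 (out-shuffle, from bottom half): 21 ← 42
  undo op 2 (out-shuffle, from top half): 42 ← 21
  undo op 1 (cut 46): 21 ← 3
So the token at position 43 came from original position 3.

3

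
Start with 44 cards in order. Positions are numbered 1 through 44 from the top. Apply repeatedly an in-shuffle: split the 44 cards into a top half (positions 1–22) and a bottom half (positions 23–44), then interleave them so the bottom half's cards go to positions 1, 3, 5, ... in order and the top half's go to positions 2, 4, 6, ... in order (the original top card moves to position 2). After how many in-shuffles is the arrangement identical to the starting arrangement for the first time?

12

The in-shuffle permutes the 44 positions with cycle lengths [2, 4, 4, 4, 6, 12, 12].
Every card is home exactly when every cycle has completed a whole number of laps, i.e. after lcm(2, 4, 6, 12) = 12 in-shuffles.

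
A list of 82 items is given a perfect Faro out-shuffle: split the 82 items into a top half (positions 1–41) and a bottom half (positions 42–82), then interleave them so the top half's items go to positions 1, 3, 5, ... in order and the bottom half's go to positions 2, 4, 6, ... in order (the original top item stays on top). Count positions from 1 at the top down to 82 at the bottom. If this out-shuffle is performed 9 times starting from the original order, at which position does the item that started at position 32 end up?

78

Track the item's position through each out-shuffle:
32 → 63 → 44 → 6 → 11 → 21 → 41 → 81 → 80 → 78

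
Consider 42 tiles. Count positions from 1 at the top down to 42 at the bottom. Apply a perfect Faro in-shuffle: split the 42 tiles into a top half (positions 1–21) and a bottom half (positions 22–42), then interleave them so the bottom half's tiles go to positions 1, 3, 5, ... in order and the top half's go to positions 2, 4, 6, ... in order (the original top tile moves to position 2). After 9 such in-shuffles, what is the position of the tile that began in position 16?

Track the tile's position through each in-shuffle:
16 → 32 → 21 → 42 → 41 → 39 → 35 → 27 → 11 → 22

22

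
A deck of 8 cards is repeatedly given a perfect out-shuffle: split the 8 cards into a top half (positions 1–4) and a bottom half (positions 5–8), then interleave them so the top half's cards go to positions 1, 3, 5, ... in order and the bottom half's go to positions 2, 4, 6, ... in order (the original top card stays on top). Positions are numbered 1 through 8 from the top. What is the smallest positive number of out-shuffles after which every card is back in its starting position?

3

The out-shuffle permutes the 8 positions with cycle lengths [1, 1, 3, 3].
Every card is home exactly when every cycle has completed a whole number of laps, i.e. after lcm(1, 3) = 3 out-shuffles.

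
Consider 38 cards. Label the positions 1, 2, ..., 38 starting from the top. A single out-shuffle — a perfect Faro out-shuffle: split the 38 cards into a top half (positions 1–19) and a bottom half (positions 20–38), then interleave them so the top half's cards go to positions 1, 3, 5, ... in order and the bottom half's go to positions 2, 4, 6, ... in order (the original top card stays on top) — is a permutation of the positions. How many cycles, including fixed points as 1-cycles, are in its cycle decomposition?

3

Trace each unvisited position around until it returns:
(1) (2 3 5 9 17 33 ... len 36) (38)
3 cycles in total.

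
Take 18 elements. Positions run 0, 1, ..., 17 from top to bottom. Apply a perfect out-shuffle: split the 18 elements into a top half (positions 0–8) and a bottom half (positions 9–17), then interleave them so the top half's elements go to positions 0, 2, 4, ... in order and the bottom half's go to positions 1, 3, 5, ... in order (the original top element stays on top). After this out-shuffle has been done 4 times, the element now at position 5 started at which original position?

Work backwards from position 5, undoing one out-shuffle at a time:
5 ← 11 ← 14 ← 7 ← 12
So the element now at position 5 started at position 12.

12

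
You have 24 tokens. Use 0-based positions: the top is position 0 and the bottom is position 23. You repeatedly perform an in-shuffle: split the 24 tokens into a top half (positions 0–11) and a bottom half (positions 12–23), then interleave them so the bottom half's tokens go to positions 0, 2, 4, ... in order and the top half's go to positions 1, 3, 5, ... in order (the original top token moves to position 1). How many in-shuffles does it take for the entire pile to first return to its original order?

The in-shuffle permutes the 24 positions with cycle lengths [4, 20].
Every token is home exactly when every cycle has completed a whole number of laps, i.e. after lcm(4, 20) = 20 in-shuffles.

20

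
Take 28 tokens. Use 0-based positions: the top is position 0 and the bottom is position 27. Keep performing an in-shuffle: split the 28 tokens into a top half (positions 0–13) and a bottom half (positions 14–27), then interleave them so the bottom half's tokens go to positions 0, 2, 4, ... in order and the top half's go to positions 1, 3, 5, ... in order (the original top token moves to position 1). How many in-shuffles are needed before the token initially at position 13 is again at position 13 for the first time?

28

Follow position 13 under repeated in-shuffles:
13 → 27 → 26 → 24 → 20 → 12 → 25 → 22 → ... → 13 (length 28)
It first returns after 28 in-shuffles.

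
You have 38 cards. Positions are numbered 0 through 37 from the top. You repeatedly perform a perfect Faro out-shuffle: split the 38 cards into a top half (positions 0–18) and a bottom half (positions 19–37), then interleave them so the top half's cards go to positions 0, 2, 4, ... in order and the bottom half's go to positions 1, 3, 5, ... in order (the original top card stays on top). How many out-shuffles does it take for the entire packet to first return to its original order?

The out-shuffle permutes the 38 positions with cycle lengths [1, 1, 36].
Every card is home exactly when every cycle has completed a whole number of laps, i.e. after lcm(1, 36) = 36 out-shuffles.

36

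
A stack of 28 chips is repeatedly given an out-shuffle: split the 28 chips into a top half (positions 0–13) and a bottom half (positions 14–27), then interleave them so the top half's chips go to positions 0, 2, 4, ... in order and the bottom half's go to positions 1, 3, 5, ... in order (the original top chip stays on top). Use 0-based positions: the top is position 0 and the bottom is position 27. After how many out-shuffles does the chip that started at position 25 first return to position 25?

18

Follow position 25 under repeated out-shuffles:
25 → 23 → 19 → 11 → 22 → 17 → 7 → 14 → 1 → 2 → 4 → 8 → 16 → 5 → 10 → 20 → 13 → 26 → 25
It first returns after 18 out-shuffles.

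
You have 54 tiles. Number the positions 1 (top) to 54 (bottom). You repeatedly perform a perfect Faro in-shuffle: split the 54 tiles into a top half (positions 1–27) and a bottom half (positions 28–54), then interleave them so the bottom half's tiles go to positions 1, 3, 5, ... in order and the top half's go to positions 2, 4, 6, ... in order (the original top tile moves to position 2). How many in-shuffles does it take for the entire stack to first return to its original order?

20

The in-shuffle permutes the 54 positions with cycle lengths [4, 10, 20, 20].
Every tile is home exactly when every cycle has completed a whole number of laps, i.e. after lcm(4, 10, 20) = 20 in-shuffles.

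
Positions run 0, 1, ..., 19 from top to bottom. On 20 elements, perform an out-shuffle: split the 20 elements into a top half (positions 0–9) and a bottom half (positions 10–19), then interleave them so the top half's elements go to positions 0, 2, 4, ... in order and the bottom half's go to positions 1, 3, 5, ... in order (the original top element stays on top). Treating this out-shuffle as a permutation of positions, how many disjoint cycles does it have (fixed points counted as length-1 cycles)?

3

Trace each unvisited position around until it returns:
(0) (1 2 4 8 16 13 ... len 18) (19)
3 cycles in total.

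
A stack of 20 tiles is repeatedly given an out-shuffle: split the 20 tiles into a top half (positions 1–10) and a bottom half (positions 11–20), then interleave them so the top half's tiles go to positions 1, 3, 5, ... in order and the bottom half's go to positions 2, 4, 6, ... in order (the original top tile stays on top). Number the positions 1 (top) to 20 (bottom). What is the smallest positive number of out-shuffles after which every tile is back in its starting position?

The out-shuffle permutes the 20 positions with cycle lengths [1, 1, 18].
Every tile is home exactly when every cycle has completed a whole number of laps, i.e. after lcm(1, 18) = 18 out-shuffles.

18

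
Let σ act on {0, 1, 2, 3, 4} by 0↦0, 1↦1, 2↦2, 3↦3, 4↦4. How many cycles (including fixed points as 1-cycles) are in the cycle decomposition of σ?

5

Cycle decomposition: (0) (1) (2) (3) (4).
5 cycles.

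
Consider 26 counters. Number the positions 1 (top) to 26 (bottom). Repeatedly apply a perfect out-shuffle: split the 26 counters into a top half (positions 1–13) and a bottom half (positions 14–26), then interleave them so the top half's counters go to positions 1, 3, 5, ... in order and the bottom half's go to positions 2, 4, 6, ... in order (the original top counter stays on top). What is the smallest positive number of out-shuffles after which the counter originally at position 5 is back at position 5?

Follow position 5 under repeated out-shuffles:
5 → 9 → 17 → 8 → 15 → 4 → 7 → 13 → 25 → 24 → 22 → 18 → 10 → 19 → 12 → 23 → 20 → 14 → 2 → 3 → 5
It first returns after 20 out-shuffles.

20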